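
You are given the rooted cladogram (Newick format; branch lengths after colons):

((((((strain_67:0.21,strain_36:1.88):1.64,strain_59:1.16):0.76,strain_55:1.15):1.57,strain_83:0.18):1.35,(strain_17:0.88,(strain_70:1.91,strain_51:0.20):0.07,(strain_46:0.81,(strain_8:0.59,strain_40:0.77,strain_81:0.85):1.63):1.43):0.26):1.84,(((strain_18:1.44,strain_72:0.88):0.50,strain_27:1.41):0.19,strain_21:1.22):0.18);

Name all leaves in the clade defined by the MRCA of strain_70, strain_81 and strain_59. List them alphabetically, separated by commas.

strain_17, strain_36, strain_40, strain_46, strain_51, strain_55, strain_59, strain_67, strain_70, strain_8, strain_81, strain_83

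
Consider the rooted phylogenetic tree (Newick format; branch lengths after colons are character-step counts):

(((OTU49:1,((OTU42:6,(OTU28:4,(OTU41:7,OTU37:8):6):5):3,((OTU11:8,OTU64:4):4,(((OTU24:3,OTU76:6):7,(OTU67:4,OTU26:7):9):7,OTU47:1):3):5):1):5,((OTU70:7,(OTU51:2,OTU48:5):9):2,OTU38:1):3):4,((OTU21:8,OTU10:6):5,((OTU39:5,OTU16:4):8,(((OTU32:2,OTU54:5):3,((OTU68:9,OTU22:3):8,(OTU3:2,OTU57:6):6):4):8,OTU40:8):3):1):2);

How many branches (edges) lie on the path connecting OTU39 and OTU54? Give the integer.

6

The MRCA of OTU39 and OTU54 is the node subtending ((OTU39,OTU16),(((OTU32,OTU54),((OTU68,OTU22),(OTU3,OTU57))),OTU40)).
From OTU39 up to that node: 2 branches. From OTU54 up to the same node: 4 branches. Total: 2 + 4 = 6.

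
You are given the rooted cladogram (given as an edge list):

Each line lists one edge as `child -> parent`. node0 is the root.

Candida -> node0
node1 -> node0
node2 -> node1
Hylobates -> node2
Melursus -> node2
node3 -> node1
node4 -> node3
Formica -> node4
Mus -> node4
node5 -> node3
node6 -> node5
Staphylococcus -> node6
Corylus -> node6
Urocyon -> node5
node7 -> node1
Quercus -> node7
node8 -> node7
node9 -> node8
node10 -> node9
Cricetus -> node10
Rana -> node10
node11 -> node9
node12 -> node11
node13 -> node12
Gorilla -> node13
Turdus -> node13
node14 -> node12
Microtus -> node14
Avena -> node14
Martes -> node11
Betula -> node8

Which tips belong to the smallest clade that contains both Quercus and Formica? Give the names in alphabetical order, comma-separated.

Avena, Betula, Corylus, Cricetus, Formica, Gorilla, Hylobates, Martes, Melursus, Microtus, Mus, Quercus, Rana, Staphylococcus, Turdus, Urocyon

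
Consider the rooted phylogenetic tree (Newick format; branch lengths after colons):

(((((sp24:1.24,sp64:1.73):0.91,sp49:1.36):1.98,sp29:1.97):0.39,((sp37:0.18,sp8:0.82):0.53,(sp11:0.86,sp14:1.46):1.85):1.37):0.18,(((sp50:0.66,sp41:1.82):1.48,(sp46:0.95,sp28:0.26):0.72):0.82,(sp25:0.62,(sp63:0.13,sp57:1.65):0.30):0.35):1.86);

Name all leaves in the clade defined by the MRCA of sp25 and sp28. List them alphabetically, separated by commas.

sp25, sp28, sp41, sp46, sp50, sp57, sp63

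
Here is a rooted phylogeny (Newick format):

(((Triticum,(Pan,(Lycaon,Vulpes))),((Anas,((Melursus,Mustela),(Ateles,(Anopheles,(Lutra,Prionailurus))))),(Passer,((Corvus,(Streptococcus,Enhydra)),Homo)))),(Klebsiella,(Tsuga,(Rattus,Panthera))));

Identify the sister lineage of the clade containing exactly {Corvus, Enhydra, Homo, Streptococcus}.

The clade containing exactly {Corvus, Enhydra, Homo, Streptococcus} attaches to the tree at the node subtending (Passer,((Corvus,(Streptococcus,Enhydra)),Homo)).
The other lineage descending from that same node — the sister group — is the single tip Passer.

Passer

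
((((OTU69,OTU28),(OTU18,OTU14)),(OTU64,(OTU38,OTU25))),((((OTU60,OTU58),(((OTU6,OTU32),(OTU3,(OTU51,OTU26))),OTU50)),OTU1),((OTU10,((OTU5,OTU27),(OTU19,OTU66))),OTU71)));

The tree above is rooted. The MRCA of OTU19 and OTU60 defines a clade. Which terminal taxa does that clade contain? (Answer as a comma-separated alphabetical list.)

OTU1, OTU10, OTU19, OTU26, OTU27, OTU3, OTU32, OTU5, OTU50, OTU51, OTU58, OTU6, OTU60, OTU66, OTU71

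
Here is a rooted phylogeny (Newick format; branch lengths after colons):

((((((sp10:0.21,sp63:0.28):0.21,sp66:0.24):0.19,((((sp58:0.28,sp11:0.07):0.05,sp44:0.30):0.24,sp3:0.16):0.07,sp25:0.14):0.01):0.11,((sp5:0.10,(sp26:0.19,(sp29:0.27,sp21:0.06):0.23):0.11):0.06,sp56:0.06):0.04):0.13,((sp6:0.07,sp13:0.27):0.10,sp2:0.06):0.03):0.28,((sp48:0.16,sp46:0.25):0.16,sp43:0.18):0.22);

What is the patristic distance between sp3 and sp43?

1.16

The path runs sp3 → … → MRCA → … → sp43; the MRCA is the root of the tree.
Branch lengths along that path: 0.16 + 0.07 + 0.01 + 0.11 + 0.13 + 0.28 + 0.22 + 0.18 = 1.16.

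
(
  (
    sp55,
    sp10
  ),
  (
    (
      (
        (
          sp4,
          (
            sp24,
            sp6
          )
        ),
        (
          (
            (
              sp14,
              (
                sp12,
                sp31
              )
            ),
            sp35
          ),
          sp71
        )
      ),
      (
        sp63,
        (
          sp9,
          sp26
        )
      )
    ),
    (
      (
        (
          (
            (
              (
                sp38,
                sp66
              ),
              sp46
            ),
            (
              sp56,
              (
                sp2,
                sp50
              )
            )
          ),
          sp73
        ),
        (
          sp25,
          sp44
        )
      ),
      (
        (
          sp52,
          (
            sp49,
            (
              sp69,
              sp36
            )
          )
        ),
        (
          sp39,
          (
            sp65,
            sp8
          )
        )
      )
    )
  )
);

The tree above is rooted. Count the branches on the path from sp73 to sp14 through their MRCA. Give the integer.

10

The MRCA of sp73 and sp14 is the node subtending ((((sp4,(sp24,sp6)),(((sp14,(sp12,sp31)),sp35),sp71)),(sp63,(sp9,sp26))),((((((sp38,sp66),sp46),(sp56,(sp2,sp50))),sp73),(sp25,sp44)),((sp52,(sp49,(sp69,sp36))),(sp39,(sp65,sp8))))).
From sp73 up to that node: 4 branches. From sp14 up to the same node: 6 branches. Total: 4 + 6 = 10.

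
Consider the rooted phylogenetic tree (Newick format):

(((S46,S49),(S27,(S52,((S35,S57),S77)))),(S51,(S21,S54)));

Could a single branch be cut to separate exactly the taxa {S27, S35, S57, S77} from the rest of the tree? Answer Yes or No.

The MRCA of the listed taxa subtends (S27,(S52,((S35,S57),S77))).
That clade also contains S52, which is not in the proposed group, so the group is not monophyletic.

No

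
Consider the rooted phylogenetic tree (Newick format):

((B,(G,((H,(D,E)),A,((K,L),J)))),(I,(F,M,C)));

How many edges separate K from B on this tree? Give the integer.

6

The MRCA of K and B is the node subtending (B,(G,((H,(D,E)),A,((K,L),J)))).
From K up to that node: 5 branches. From B up to the same node: 1 branch. Total: 5 + 1 = 6.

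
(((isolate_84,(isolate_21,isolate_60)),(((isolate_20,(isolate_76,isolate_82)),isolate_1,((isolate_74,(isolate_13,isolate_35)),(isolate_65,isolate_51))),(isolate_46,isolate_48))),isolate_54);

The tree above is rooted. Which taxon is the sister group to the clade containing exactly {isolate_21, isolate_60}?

The clade containing exactly {isolate_21, isolate_60} attaches to the tree at the node subtending (isolate_84,(isolate_21,isolate_60)).
The other lineage descending from that same node — the sister group — is the single tip isolate_84.

isolate_84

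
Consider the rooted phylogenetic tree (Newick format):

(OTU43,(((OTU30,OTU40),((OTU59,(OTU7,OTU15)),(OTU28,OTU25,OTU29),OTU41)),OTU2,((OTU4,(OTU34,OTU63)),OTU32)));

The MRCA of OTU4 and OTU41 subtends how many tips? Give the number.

The MRCA of OTU4 and OTU41 is the node subtending (((OTU30,OTU40),((OTU59,(OTU7,OTU15)),(OTU28,OTU25,OTU29),OTU41)),OTU2,((OTU4,(OTU34,OTU63)),OTU32)).
That clade contains 14 terminal taxa: OTU15, OTU2, OTU25, OTU28, OTU29, OTU30, OTU32, OTU34, OTU4, OTU40, OTU41, OTU59, OTU63, OTU7.

14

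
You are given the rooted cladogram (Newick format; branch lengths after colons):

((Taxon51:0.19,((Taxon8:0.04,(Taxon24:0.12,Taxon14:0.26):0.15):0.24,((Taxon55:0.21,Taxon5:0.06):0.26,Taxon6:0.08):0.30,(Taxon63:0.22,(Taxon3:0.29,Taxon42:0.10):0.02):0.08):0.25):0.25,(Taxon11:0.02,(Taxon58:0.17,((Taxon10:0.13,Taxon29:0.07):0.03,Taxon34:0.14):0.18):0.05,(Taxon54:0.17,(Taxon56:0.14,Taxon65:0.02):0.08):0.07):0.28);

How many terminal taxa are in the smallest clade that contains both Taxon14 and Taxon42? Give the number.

9

The MRCA of Taxon14 and Taxon42 is the node subtending ((Taxon8,(Taxon24,Taxon14)),((Taxon55,Taxon5),Taxon6),(Taxon63,(Taxon3,Taxon42))).
That clade contains 9 terminal taxa: Taxon14, Taxon24, Taxon3, Taxon42, Taxon5, Taxon55, Taxon6, Taxon63, Taxon8.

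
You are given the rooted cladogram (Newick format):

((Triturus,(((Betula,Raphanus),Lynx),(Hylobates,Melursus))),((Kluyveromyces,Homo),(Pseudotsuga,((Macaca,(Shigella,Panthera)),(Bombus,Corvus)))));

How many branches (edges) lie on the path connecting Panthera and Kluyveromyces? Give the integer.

The MRCA of Panthera and Kluyveromyces is the node subtending ((Kluyveromyces,Homo),(Pseudotsuga,((Macaca,(Shigella,Panthera)),(Bombus,Corvus)))).
From Panthera up to that node: 5 branches. From Kluyveromyces up to the same node: 2 branches. Total: 5 + 2 = 7.

7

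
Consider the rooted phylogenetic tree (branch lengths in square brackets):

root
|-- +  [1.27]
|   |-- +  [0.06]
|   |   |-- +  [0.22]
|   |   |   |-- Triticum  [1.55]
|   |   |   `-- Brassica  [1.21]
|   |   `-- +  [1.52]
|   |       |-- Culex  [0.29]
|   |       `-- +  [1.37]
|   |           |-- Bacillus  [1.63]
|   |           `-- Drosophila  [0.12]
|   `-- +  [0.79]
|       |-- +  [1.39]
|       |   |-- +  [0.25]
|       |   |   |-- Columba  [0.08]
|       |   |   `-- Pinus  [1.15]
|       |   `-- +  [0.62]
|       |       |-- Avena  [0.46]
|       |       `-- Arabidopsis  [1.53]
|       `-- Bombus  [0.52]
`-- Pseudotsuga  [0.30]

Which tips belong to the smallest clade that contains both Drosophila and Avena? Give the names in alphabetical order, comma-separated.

Tracing Drosophila: it sits inside (Bacillus,Drosophila).
Tracing Avena: it sits inside (Avena,Arabidopsis).
The smallest clade enclosing both is (((Triticum,Brassica),(Culex,(Bacillus,Drosophila))),(((Columba,Pinus),(Avena,Arabidopsis)),Bombus)); the answer is its 10 terminal taxa in alphabetical order.

Arabidopsis, Avena, Bacillus, Bombus, Brassica, Columba, Culex, Drosophila, Pinus, Triticum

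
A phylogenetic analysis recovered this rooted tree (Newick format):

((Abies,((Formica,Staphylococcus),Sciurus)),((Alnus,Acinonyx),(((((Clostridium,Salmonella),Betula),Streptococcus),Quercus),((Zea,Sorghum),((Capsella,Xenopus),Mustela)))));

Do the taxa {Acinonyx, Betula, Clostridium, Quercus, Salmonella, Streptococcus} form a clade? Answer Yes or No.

The MRCA of the listed taxa subtends ((Alnus,Acinonyx),(((((Clostridium,Salmonella),Betula),Streptococcus),Quercus),((Zea,Sorghum),((Capsella,Xenopus),Mustela)))).
That clade also contains Alnus, Capsella, Mustela, Sorghum, Xenopus, Zea, which are not in the proposed group, so the group is not monophyletic.

No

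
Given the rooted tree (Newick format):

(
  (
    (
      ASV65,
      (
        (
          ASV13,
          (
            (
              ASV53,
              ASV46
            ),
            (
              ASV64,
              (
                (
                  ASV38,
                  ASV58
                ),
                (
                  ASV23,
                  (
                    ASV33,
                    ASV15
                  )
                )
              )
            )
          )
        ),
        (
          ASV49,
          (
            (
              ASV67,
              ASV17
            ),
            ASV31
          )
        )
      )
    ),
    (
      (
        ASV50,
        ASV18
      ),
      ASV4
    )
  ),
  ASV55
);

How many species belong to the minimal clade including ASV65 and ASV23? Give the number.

The MRCA of ASV65 and ASV23 is the node subtending (ASV65,((ASV13,((ASV53,ASV46),(ASV64,((ASV38,ASV58),(ASV23,(ASV33,ASV15)))))),(ASV49,((ASV67,ASV17),ASV31)))).
That clade contains 14 terminal taxa: ASV13, ASV15, ASV17, ASV23, ASV31, ASV33, ASV38, ASV46, ASV49, ASV53, ASV58, ASV64, ASV65, ASV67.

14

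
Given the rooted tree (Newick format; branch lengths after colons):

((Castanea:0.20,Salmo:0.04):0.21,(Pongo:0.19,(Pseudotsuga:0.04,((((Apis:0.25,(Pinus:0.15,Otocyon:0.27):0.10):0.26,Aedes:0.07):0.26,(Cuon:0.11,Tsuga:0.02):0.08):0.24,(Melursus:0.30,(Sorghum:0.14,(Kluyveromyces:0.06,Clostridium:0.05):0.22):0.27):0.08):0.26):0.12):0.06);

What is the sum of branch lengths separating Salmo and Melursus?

1.07

The path runs Salmo → … → MRCA → … → Melursus; the MRCA is the root of the tree.
Branch lengths along that path: 0.04 + 0.21 + 0.06 + 0.12 + 0.26 + 0.08 + 0.30 = 1.07.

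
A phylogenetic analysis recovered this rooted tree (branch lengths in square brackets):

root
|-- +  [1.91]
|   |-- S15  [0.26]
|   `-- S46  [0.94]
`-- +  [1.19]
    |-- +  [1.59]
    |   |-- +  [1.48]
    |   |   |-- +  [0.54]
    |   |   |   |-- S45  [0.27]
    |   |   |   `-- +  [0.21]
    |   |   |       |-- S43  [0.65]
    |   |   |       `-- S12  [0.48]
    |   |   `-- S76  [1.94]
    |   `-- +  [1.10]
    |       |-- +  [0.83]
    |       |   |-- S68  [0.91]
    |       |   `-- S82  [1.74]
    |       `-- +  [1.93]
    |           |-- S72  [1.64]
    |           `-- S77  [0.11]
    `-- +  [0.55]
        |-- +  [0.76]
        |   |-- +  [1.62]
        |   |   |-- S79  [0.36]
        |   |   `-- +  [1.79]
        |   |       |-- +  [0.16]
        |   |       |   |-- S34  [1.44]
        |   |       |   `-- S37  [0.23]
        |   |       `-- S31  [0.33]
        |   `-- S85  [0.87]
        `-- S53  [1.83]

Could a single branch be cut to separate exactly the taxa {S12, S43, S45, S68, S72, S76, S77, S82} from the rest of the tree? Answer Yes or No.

The most recent common ancestor of these taxa subtends (((S45,(S43,S12)),S76),((S68,S82),(S72,S77))).
That clade has exactly 8 tips — every listed taxon and nothing else — so the group is monophyletic.

Yes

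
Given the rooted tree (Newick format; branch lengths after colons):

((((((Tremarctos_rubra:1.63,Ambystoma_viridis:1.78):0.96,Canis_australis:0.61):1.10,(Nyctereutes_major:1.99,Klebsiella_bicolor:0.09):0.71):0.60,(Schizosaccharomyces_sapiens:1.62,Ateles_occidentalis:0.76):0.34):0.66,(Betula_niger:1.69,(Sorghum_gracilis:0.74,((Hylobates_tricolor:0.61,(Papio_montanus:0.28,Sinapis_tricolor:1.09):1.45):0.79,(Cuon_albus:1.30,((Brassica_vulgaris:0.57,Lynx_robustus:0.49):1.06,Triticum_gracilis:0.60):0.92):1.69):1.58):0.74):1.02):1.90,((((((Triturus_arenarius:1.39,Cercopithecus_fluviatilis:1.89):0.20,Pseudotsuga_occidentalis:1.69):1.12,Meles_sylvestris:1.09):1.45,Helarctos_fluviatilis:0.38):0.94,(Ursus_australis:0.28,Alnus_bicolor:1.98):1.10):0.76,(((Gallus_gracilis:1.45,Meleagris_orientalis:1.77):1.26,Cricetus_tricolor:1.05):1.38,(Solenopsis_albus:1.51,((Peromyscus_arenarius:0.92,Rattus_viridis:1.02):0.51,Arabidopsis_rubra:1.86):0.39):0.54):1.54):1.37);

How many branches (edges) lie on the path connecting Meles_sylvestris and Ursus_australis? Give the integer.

5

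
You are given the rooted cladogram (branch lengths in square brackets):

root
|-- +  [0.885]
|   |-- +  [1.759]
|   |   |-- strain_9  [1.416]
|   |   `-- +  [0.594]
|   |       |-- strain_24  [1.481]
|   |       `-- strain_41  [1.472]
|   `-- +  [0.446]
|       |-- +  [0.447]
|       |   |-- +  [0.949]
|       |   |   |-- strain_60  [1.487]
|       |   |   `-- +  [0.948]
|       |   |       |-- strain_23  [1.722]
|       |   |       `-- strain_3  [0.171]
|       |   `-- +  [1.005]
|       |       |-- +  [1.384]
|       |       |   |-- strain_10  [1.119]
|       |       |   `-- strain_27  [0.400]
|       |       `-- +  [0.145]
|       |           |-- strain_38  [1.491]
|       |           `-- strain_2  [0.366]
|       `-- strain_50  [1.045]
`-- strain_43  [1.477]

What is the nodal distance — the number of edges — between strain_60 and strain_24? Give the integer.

7

The MRCA of strain_60 and strain_24 is the node subtending ((strain_9,(strain_24,strain_41)),(((strain_60,(strain_23,strain_3)),((strain_10,strain_27),(strain_38,strain_2))),strain_50)).
From strain_60 up to that node: 4 branches. From strain_24 up to the same node: 3 branches. Total: 4 + 3 = 7.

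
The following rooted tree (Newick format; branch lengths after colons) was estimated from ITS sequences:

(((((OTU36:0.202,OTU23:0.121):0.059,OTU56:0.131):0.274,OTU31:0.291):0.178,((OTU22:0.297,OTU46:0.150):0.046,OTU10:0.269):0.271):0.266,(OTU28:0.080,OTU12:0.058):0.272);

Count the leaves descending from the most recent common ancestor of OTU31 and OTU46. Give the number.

The MRCA of OTU31 and OTU46 is the node subtending ((((OTU36,OTU23),OTU56),OTU31),((OTU22,OTU46),OTU10)).
That clade contains 7 terminal taxa: OTU10, OTU22, OTU23, OTU31, OTU36, OTU46, OTU56.

7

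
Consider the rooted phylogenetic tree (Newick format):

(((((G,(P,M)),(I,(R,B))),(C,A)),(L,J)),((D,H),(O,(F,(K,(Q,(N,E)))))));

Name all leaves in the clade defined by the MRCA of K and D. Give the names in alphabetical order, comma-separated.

D, E, F, H, K, N, O, Q

Tracing K: it sits inside (K,(Q,(N,E))).
Tracing D: it sits inside (D,H).
The smallest clade enclosing both is ((D,H),(O,(F,(K,(Q,(N,E)))))); the answer is its 8 terminal taxa in alphabetical order.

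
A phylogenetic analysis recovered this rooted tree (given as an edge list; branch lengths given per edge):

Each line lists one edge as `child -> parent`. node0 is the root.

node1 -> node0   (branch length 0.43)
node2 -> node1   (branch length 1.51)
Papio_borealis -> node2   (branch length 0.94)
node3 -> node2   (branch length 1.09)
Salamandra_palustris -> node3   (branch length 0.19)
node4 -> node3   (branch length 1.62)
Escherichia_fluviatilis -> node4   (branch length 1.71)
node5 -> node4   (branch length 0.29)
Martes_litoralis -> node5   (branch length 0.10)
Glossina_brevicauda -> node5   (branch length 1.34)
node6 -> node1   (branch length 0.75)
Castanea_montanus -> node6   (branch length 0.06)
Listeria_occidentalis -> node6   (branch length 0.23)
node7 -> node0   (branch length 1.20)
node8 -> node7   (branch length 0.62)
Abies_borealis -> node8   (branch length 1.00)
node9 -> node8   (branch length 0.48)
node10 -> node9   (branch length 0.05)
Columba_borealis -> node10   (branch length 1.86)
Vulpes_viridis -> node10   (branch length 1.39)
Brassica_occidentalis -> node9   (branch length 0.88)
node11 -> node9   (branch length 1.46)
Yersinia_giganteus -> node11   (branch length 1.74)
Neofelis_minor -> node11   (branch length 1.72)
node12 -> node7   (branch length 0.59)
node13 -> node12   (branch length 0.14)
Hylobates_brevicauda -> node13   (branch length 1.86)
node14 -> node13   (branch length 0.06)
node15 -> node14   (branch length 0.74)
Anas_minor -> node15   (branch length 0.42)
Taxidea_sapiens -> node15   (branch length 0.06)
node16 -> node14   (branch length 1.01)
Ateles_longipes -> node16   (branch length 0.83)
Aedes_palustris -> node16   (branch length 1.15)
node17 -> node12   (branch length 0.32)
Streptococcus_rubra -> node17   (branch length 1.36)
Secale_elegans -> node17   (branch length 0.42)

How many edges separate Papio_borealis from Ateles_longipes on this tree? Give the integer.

9

The MRCA of Papio_borealis and Ateles_longipes is the root of the tree.
From Papio_borealis up to that node: 3 branches. From Ateles_longipes up to the same node: 6 branches. Total: 3 + 6 = 9.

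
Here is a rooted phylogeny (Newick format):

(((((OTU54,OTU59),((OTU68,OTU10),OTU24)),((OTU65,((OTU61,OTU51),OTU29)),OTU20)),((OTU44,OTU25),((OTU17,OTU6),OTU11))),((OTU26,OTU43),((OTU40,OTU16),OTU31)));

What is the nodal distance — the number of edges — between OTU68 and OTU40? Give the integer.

10

The MRCA of OTU68 and OTU40 is the root of the tree.
From OTU68 up to that node: 6 branches. From OTU40 up to the same node: 4 branches. Total: 6 + 4 = 10.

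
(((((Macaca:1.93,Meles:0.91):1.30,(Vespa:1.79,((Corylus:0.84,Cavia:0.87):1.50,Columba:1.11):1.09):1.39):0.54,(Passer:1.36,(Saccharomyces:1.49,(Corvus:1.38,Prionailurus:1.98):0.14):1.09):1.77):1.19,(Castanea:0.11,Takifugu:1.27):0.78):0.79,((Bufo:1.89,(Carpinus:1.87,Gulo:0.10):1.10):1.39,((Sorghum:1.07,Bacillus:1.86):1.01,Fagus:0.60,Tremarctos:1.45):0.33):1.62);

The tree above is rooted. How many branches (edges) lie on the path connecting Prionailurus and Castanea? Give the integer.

The MRCA of Prionailurus and Castanea is the node subtending ((((Macaca,Meles),(Vespa,((Corylus,Cavia),Columba))),(Passer,(Saccharomyces,(Corvus,Prionailurus)))),(Castanea,Takifugu)).
From Prionailurus up to that node: 5 branches. From Castanea up to the same node: 2 branches. Total: 5 + 2 = 7.

7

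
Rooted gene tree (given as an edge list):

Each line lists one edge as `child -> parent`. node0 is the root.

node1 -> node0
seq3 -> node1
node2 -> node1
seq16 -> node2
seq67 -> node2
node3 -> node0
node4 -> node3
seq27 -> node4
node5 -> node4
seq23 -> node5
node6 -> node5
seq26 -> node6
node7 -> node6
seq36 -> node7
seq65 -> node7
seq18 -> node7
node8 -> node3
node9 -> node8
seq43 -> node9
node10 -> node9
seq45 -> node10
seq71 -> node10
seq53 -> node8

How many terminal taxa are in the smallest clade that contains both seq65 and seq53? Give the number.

10

The MRCA of seq65 and seq53 is the node subtending ((seq27,(seq23,(seq26,(seq36,seq65,seq18)))),((seq43,(seq45,seq71)),seq53)).
That clade contains 10 terminal taxa: seq18, seq23, seq26, seq27, seq36, seq43, seq45, seq53, seq65, seq71.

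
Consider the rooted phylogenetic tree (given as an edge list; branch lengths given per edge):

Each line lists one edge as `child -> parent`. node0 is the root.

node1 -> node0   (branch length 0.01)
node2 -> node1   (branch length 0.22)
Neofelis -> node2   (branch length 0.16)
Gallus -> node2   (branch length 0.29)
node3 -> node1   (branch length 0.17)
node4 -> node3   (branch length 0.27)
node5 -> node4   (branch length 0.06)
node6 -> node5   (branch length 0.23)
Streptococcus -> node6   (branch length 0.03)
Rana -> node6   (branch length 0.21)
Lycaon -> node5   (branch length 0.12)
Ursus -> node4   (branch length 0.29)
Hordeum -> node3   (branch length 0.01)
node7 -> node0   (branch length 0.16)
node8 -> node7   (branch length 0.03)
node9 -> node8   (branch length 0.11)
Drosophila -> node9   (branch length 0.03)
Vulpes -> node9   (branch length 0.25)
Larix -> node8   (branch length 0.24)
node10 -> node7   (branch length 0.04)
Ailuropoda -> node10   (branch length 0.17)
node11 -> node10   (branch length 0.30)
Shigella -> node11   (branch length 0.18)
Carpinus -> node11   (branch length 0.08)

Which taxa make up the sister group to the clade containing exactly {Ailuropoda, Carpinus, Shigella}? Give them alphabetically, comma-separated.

Drosophila, Larix, Vulpes

The clade containing exactly {Ailuropoda, Carpinus, Shigella} attaches to the tree at the node subtending (((Drosophila,Vulpes),Larix),(Ailuropoda,(Shigella,Carpinus))).
The other lineage descending from that same node — the sister group — is ((Drosophila,Vulpes),Larix); its 3 tips in alphabetical order are the answer.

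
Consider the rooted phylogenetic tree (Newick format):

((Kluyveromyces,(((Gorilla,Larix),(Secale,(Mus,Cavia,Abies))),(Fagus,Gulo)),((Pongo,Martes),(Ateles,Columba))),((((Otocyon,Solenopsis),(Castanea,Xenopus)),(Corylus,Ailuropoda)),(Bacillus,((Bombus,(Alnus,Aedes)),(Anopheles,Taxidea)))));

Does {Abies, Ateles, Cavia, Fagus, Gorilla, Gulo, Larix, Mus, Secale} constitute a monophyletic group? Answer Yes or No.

No

The MRCA of the listed taxa subtends (Kluyveromyces,(((Gorilla,Larix),(Secale,(Mus,Cavia,Abies))),(Fagus,Gulo)),((Pongo,Martes),(Ateles,Columba))).
That clade also contains Columba, Kluyveromyces, Martes, Pongo, which are not in the proposed group, so the group is not monophyletic.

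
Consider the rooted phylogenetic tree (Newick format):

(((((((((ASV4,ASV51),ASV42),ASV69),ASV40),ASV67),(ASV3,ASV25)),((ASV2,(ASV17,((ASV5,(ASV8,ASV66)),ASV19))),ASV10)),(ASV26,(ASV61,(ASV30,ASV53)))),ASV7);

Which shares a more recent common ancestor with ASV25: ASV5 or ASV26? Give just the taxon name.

ASV5

The MRCA of ASV25 and ASV5 subtends (((((((ASV4,ASV51),ASV42),ASV69),ASV40),ASV67),(ASV3,ASV25)),((ASV2,(ASV17,((ASV5,(ASV8,ASV66)),ASV19))),ASV10)) (15 taxa).
The MRCA of ASV25 and ASV26 subtends ((((((((ASV4,ASV51),ASV42),ASV69),ASV40),ASV67),(ASV3,ASV25)),((ASV2,(ASV17,((ASV5,(ASV8,ASV66)),ASV19))),ASV10)),(ASV26,(ASV61,(ASV30,ASV53)))) (19 taxa).
The first is nested inside the second, so ASV25 shares a more recent common ancestor with ASV5.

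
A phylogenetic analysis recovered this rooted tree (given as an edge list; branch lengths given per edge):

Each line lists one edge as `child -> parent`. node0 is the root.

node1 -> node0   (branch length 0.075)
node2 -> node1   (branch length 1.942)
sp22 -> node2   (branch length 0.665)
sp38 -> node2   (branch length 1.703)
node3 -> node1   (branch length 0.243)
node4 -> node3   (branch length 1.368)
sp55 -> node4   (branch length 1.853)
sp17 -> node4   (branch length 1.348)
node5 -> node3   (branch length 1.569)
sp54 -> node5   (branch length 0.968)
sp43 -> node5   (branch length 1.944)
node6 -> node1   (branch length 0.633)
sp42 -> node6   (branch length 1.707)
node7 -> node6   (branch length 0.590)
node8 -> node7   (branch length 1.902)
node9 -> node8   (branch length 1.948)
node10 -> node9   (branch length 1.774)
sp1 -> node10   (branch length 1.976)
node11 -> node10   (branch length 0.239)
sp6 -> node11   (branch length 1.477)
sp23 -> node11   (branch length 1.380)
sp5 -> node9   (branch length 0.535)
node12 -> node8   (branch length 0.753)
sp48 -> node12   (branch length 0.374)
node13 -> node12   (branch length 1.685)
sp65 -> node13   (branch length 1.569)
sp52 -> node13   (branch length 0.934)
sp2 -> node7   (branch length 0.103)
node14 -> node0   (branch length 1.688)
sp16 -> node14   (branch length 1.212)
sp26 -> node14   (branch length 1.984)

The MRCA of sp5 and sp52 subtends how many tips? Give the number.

7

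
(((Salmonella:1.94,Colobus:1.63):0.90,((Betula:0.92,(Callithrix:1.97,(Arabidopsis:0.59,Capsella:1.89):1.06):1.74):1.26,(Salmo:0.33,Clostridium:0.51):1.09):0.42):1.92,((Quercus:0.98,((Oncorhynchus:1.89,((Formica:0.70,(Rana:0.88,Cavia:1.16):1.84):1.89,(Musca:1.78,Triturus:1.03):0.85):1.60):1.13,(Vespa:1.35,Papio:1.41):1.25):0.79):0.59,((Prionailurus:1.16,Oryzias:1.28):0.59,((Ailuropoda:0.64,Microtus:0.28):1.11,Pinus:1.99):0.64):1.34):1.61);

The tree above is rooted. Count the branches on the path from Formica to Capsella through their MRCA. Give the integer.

The MRCA of Formica and Capsella is the root of the tree.
From Formica up to that node: 7 branches. From Capsella up to the same node: 6 branches. Total: 7 + 6 = 13.

13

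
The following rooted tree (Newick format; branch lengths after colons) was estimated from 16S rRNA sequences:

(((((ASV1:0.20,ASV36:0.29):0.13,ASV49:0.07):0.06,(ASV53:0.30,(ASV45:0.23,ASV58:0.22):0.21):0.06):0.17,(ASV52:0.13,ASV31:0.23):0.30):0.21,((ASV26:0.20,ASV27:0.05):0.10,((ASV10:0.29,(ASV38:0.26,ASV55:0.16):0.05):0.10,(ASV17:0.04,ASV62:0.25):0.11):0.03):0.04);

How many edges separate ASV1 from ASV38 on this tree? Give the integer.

10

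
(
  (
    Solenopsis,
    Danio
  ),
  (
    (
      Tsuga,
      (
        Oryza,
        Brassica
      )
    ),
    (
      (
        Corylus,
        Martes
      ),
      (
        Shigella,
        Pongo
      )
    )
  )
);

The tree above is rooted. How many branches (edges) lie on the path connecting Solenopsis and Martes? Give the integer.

6

The MRCA of Solenopsis and Martes is the root of the tree.
From Solenopsis up to that node: 2 branches. From Martes up to the same node: 4 branches. Total: 2 + 4 = 6.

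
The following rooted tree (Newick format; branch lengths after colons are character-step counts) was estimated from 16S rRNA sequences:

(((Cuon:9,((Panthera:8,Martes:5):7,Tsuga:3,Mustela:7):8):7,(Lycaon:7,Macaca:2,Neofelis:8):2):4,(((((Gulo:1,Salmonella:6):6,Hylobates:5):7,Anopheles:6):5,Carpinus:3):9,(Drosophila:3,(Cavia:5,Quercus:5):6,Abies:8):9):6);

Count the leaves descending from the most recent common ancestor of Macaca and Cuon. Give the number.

The MRCA of Macaca and Cuon is the node subtending ((Cuon,((Panthera,Martes),Tsuga,Mustela)),(Lycaon,Macaca,Neofelis)).
That clade contains 8 terminal taxa: Cuon, Lycaon, Macaca, Martes, Mustela, Neofelis, Panthera, Tsuga.

8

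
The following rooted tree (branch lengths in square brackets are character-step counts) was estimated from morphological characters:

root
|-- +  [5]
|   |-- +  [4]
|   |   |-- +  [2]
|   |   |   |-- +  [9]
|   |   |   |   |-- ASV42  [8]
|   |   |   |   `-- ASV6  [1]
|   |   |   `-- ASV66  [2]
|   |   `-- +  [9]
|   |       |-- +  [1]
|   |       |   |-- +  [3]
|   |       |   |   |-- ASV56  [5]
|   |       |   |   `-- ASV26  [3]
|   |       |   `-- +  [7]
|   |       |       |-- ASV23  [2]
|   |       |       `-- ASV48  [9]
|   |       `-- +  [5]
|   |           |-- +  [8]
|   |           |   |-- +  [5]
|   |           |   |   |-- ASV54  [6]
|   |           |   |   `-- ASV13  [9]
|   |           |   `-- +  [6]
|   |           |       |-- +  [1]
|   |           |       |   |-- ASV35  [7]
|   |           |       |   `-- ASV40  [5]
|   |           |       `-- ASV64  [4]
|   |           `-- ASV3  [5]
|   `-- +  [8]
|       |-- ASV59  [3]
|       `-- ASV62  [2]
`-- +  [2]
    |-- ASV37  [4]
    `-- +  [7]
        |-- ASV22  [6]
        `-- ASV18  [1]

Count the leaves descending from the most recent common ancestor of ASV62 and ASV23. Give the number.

15

The MRCA of ASV62 and ASV23 is the node subtending ((((ASV42,ASV6),ASV66),(((ASV56,ASV26),(ASV23,ASV48)),(((ASV54,ASV13),((ASV35,ASV40),ASV64)),ASV3))),(ASV59,ASV62)).
That clade contains 15 terminal taxa: ASV13, ASV23, ASV26, ASV3, ASV35, ASV40, ASV42, ASV48, ASV54, ASV56, ASV59, ASV6, ASV62, ASV64, ASV66.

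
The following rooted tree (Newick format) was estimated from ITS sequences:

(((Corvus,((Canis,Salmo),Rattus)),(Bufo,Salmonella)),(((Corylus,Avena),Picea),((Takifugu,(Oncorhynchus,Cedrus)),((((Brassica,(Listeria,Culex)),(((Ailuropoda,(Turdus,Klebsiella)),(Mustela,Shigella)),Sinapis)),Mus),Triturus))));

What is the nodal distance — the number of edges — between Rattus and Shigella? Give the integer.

13

The MRCA of Rattus and Shigella is the root of the tree.
From Rattus up to that node: 4 branches. From Shigella up to the same node: 9 branches. Total: 4 + 9 = 13.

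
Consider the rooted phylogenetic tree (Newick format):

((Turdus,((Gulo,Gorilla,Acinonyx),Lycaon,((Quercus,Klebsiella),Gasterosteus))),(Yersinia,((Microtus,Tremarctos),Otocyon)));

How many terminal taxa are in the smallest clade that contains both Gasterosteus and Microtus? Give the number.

The MRCA of Gasterosteus and Microtus is the root, so the clade is the entire tree.
That clade contains 12 terminal taxa: Acinonyx, Gasterosteus, Gorilla, Gulo, Klebsiella, Lycaon, Microtus, Otocyon, Quercus, Tremarctos, Turdus, Yersinia.

12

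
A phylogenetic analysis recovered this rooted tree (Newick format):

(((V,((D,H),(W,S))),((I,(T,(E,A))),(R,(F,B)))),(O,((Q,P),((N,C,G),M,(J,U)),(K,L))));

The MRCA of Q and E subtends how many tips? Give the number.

23

The MRCA of Q and E is the root, so the clade is the entire tree.
That clade contains 23 terminal taxa: A, B, C, D, E, F, G, H, I, J, K, L, M, N, O, P, Q, R, S, T, U, V, W.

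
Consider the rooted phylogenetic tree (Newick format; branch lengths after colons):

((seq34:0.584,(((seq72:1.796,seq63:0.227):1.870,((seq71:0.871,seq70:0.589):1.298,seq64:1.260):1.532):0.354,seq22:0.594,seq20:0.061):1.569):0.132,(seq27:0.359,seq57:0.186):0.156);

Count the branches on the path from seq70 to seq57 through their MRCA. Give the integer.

8

The MRCA of seq70 and seq57 is the root of the tree.
From seq70 up to that node: 6 branches. From seq57 up to the same node: 2 branches. Total: 6 + 2 = 8.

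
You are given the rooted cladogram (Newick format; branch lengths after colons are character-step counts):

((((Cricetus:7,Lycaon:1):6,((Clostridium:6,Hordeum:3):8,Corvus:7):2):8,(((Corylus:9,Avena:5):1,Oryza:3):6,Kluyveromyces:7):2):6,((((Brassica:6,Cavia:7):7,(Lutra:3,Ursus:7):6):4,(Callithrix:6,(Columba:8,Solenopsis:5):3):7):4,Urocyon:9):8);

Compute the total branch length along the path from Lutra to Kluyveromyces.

The path runs Lutra → … → MRCA → … → Kluyveromyces; the MRCA is the root of the tree.
Branch lengths along that path: 3 + 6 + 4 + 4 + 8 + 6 + 2 + 7 = 40.

40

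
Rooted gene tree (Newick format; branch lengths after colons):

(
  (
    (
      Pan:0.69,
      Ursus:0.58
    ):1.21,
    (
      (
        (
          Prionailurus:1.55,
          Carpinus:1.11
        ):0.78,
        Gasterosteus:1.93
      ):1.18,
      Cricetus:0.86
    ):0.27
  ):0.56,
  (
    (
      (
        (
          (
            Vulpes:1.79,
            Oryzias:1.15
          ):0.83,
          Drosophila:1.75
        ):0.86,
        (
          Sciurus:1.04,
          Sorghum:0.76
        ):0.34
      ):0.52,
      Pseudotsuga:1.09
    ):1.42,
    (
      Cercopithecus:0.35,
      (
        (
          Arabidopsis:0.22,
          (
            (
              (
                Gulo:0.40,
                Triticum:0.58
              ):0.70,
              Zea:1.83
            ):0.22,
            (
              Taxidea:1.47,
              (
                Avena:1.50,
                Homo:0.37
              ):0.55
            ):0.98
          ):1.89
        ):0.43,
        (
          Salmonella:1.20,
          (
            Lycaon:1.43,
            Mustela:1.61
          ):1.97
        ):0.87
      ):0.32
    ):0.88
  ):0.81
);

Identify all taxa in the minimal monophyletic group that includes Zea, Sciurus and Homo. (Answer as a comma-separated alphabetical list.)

Tracing Zea: it sits inside ((Gulo,Triticum),Zea).
Tracing Sciurus: it sits inside (Sciurus,Sorghum).
Tracing Homo: it sits inside (Avena,Homo).
The smallest clade enclosing all 3 is (((((Vulpes,Oryzias),Drosophila),(Sciurus,Sorghum)),Pseudotsuga),(Cercopithecus,((Arabidopsis,(((Gulo,Triticum),Zea),(Taxidea,(Avena,Homo)))),(Salmonella,(Lycaon,Mustela))))); the answer is its 17 terminal taxa in alphabetical order.

Arabidopsis, Avena, Cercopithecus, Drosophila, Gulo, Homo, Lycaon, Mustela, Oryzias, Pseudotsuga, Salmonella, Sciurus, Sorghum, Taxidea, Triticum, Vulpes, Zea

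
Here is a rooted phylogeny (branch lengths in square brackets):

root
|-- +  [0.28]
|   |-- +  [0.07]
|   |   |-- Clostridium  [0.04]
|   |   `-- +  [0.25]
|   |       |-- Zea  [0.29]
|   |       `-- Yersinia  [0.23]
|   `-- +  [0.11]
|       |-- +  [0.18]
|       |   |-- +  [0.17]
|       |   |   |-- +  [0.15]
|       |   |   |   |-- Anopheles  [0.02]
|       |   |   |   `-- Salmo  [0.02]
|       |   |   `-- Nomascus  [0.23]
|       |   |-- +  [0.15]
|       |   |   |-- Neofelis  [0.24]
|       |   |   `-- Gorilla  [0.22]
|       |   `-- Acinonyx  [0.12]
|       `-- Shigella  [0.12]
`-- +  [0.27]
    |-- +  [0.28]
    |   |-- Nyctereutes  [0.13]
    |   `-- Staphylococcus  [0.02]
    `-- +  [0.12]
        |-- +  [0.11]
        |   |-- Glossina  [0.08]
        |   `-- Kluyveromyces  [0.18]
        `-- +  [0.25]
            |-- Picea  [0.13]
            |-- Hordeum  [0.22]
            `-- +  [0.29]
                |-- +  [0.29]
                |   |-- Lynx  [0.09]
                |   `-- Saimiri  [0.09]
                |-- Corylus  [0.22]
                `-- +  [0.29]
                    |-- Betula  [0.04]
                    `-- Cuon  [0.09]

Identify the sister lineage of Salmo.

Anopheles

Salmo attaches to the tree at the node subtending (Anopheles,Salmo).
The other lineage descending from that same node — the sister group — is the single tip Anopheles.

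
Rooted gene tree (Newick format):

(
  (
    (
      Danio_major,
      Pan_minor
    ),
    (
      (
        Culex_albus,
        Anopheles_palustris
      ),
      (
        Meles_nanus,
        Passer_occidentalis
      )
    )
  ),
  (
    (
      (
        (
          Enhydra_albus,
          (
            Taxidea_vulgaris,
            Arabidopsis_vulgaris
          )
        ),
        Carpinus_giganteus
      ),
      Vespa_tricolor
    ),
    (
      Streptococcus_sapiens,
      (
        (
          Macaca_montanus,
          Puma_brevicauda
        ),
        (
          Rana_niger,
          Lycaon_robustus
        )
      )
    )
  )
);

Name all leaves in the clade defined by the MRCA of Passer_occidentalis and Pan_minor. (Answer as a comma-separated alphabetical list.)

Anopheles_palustris, Culex_albus, Danio_major, Meles_nanus, Pan_minor, Passer_occidentalis

Tracing Passer_occidentalis: it sits inside (Meles_nanus,Passer_occidentalis).
Tracing Pan_minor: it sits inside (Danio_major,Pan_minor).
The smallest clade enclosing both is ((Danio_major,Pan_minor),((Culex_albus,Anopheles_palustris),(Meles_nanus,Passer_occidentalis))); the answer is its 6 terminal taxa in alphabetical order.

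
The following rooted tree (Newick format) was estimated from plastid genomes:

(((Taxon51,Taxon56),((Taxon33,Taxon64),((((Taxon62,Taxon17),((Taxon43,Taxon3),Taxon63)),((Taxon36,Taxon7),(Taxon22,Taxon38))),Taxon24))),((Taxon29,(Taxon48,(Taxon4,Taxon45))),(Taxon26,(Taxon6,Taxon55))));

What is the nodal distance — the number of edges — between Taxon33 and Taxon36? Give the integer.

7

The MRCA of Taxon33 and Taxon36 is the node subtending ((Taxon33,Taxon64),((((Taxon62,Taxon17),((Taxon43,Taxon3),Taxon63)),((Taxon36,Taxon7),(Taxon22,Taxon38))),Taxon24)).
From Taxon33 up to that node: 2 branches. From Taxon36 up to the same node: 5 branches. Total: 2 + 5 = 7.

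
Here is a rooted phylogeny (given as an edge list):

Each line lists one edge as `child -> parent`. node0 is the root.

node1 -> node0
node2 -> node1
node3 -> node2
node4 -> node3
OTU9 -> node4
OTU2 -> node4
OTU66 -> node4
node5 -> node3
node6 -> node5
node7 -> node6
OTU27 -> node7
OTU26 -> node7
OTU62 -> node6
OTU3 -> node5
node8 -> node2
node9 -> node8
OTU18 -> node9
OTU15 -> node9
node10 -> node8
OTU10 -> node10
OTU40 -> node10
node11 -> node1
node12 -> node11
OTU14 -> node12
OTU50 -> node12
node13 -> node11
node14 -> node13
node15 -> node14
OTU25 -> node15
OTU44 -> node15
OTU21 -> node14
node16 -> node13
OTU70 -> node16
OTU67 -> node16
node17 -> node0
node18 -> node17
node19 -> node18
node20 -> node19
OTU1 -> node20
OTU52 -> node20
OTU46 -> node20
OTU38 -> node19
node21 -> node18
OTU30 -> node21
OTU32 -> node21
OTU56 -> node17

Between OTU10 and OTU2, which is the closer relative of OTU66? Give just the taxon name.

OTU2

The MRCA of OTU66 and OTU2 subtends (OTU9,OTU2,OTU66) (3 taxa).
The MRCA of OTU66 and OTU10 subtends (((OTU9,OTU2,OTU66),(((OTU27,OTU26),OTU62),OTU3)),((OTU18,OTU15),(OTU10,OTU40))) (11 taxa).
The first is nested inside the second, so OTU66 shares a more recent common ancestor with OTU2.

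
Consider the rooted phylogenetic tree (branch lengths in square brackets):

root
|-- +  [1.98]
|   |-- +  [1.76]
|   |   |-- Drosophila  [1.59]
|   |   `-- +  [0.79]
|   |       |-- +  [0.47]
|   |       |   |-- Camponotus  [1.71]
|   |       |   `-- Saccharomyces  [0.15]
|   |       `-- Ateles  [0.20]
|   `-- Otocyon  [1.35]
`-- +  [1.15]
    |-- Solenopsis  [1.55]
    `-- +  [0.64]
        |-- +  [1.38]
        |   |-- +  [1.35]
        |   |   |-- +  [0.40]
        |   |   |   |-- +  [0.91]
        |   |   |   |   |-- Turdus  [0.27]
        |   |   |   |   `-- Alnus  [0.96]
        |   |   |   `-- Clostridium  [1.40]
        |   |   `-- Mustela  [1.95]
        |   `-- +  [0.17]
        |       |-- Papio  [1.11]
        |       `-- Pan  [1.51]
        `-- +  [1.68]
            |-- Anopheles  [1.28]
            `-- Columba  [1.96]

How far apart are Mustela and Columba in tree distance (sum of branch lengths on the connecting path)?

8.32

The path runs Mustela → … → MRCA → … → Columba; the MRCA is the node subtending (((((Turdus,Alnus),Clostridium),Mustela),(Papio,Pan)),(Anopheles,Columba)).
Branch lengths along that path: 1.95 + 1.35 + 1.38 + 1.68 + 1.96 = 8.32.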